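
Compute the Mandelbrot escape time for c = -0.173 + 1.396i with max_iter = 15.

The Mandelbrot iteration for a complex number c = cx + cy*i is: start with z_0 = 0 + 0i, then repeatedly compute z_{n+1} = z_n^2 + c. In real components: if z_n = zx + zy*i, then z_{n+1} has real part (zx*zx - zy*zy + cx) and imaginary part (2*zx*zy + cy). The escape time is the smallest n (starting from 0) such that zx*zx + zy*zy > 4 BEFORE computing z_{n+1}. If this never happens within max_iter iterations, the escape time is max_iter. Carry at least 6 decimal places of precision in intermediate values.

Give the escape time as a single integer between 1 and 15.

Answer: 2

Derivation:
z_0 = 0 + 0i, c = -0.1730 + 1.3960i
Iter 1: z = -0.1730 + 1.3960i, |z|^2 = 1.9787
Iter 2: z = -2.0919 + 0.9130i, |z|^2 = 5.2095
Escaped at iteration 2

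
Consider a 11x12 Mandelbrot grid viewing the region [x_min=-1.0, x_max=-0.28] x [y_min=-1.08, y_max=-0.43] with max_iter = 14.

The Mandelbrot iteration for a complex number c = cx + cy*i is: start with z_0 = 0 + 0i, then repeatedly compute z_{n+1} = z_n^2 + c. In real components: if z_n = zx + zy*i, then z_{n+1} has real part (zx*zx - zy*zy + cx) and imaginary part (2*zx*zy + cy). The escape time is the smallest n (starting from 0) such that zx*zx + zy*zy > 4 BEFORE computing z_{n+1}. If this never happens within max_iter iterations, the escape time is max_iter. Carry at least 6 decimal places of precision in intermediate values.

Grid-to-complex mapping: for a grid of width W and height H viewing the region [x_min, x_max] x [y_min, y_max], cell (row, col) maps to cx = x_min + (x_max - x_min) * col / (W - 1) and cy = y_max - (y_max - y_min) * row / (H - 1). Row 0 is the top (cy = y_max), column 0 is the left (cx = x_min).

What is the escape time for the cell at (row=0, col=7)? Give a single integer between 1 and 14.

z_0 = 0 + 0i, c = -0.4960 + -0.4300i
Iter 1: z = -0.4960 + -0.4300i, |z|^2 = 0.4309
Iter 2: z = -0.4349 + -0.0034i, |z|^2 = 0.1891
Iter 3: z = -0.3069 + -0.4270i, |z|^2 = 0.2765
Iter 4: z = -0.5842 + -0.1679i, |z|^2 = 0.3694
Iter 5: z = -0.1830 + -0.2338i, |z|^2 = 0.0881
Iter 6: z = -0.5172 + -0.3444i, |z|^2 = 0.3861
Iter 7: z = -0.3471 + -0.0737i, |z|^2 = 0.1259
Iter 8: z = -0.3809 + -0.3788i, |z|^2 = 0.2886
Iter 9: z = -0.4944 + -0.1414i, |z|^2 = 0.2644
Iter 10: z = -0.2716 + -0.2902i, |z|^2 = 0.1580
Iter 11: z = -0.5065 + -0.2724i, |z|^2 = 0.3307
Iter 12: z = -0.3137 + -0.1541i, |z|^2 = 0.1221
Iter 13: z = -0.4213 + -0.3333i, |z|^2 = 0.2886

Answer: 14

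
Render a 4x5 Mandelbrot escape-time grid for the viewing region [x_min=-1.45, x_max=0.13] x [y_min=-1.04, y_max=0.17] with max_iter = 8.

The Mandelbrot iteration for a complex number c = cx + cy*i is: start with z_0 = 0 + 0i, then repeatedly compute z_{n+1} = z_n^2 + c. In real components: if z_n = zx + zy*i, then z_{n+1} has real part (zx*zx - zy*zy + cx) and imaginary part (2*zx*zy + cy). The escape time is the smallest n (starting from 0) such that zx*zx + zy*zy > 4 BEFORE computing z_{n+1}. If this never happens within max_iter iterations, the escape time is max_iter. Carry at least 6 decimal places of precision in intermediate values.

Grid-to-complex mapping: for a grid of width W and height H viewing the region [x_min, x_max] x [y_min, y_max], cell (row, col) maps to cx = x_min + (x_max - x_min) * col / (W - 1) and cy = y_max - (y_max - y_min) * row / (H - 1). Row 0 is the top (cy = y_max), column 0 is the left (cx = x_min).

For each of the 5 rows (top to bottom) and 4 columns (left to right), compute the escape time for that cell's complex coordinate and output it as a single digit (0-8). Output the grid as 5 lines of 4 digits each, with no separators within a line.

(row=0, col=0): c = -1.4500 + 0.1700i → escape time 6
(row=0, col=1): c = -0.9233 + 0.1700i → escape time 8
(row=0, col=2): c = -0.3967 + 0.1700i → escape time 8
(row=0, col=3): c = 0.1300 + 0.1700i → escape time 8
(row=1, col=0): c = -1.4500 + -0.1325i → escape time 8
(row=1, col=1): c = -0.9233 + -0.1325i → escape time 8
(row=1, col=2): c = -0.3967 + -0.1325i → escape time 8
(row=1, col=3): c = 0.1300 + -0.1325i → escape time 8
(row=2, col=0): c = -1.4500 + -0.4350i → escape time 4
(row=2, col=1): c = -0.9233 + -0.4350i → escape time 6
(row=2, col=2): c = -0.3967 + -0.4350i → escape time 8
(row=2, col=3): c = 0.1300 + -0.4350i → escape time 8
(row=3, col=0): c = -1.4500 + -0.7375i → escape time 3
(row=3, col=1): c = -0.9233 + -0.7375i → escape time 4
(row=3, col=2): c = -0.3967 + -0.7375i → escape time 7
(row=3, col=3): c = 0.1300 + -0.7375i → escape time 7
(row=4, col=0): c = -1.4500 + -1.0400i → escape time 2
(row=4, col=1): c = -0.9233 + -1.0400i → escape time 3
(row=4, col=2): c = -0.3967 + -1.0400i → escape time 4
(row=4, col=3): c = 0.1300 + -1.0400i → escape time 4

Answer: 6888
8888
4688
3477
2344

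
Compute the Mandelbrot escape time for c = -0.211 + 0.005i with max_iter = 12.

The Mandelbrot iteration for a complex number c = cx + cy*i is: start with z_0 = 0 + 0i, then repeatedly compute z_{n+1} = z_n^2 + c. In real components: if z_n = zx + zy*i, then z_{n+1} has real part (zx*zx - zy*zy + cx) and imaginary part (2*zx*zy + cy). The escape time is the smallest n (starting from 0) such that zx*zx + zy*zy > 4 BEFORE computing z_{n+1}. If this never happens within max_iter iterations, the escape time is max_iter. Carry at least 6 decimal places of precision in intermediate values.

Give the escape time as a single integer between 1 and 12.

Answer: 12

Derivation:
z_0 = 0 + 0i, c = -0.2110 + 0.0050i
Iter 1: z = -0.2110 + 0.0050i, |z|^2 = 0.0445
Iter 2: z = -0.1665 + 0.0029i, |z|^2 = 0.0277
Iter 3: z = -0.1833 + 0.0040i, |z|^2 = 0.0336
Iter 4: z = -0.1774 + 0.0035i, |z|^2 = 0.0315
Iter 5: z = -0.1795 + 0.0038i, |z|^2 = 0.0322
Iter 6: z = -0.1788 + 0.0037i, |z|^2 = 0.0320
Iter 7: z = -0.1791 + 0.0037i, |z|^2 = 0.0321
Iter 8: z = -0.1790 + 0.0037i, |z|^2 = 0.0320
Iter 9: z = -0.1790 + 0.0037i, |z|^2 = 0.0321
Iter 10: z = -0.1790 + 0.0037i, |z|^2 = 0.0320
Iter 11: z = -0.1790 + 0.0037i, |z|^2 = 0.0320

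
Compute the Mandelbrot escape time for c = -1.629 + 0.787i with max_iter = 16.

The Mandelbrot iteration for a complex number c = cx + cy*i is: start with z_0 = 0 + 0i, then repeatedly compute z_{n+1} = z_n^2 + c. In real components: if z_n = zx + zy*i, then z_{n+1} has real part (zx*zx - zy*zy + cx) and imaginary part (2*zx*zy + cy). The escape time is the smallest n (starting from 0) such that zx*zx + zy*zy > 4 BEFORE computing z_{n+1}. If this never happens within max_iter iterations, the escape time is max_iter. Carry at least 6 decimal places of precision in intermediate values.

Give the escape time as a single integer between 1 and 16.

z_0 = 0 + 0i, c = -1.6290 + 0.7870i
Iter 1: z = -1.6290 + 0.7870i, |z|^2 = 3.2730
Iter 2: z = 0.4053 + -1.7770i, |z|^2 = 3.3221
Iter 3: z = -4.6226 + -0.6534i, |z|^2 = 21.7958
Escaped at iteration 3

Answer: 3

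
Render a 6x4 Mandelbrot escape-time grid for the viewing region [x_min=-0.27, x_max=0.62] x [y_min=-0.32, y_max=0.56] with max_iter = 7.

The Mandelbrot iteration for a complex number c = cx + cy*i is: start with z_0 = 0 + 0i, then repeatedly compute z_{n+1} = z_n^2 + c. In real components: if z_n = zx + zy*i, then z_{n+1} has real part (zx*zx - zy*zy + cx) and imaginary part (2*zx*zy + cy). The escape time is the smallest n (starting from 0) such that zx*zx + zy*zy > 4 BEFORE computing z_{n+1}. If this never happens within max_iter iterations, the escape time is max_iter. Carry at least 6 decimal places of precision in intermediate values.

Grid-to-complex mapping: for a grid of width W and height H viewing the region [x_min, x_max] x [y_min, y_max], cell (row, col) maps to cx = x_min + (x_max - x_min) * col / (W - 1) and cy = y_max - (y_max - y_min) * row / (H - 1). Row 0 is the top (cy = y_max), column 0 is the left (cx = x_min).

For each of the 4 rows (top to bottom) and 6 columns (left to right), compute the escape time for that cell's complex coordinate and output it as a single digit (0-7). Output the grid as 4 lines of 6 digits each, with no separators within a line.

(row=0, col=0): c = -0.2700 + 0.5600i → escape time 7
(row=0, col=1): c = -0.0920 + 0.5600i → escape time 7
(row=0, col=2): c = 0.0860 + 0.5600i → escape time 7
(row=0, col=3): c = 0.2640 + 0.5600i → escape time 7
(row=0, col=4): c = 0.4420 + 0.5600i → escape time 6
(row=0, col=5): c = 0.6200 + 0.5600i → escape time 3
(row=1, col=0): c = -0.2700 + 0.2667i → escape time 7
(row=1, col=1): c = -0.0920 + 0.2667i → escape time 7
(row=1, col=2): c = 0.0860 + 0.2667i → escape time 7
(row=1, col=3): c = 0.2640 + 0.2667i → escape time 7
(row=1, col=4): c = 0.4420 + 0.2667i → escape time 7
(row=1, col=5): c = 0.6200 + 0.2667i → escape time 4
(row=2, col=0): c = -0.2700 + -0.0267i → escape time 7
(row=2, col=1): c = -0.0920 + -0.0267i → escape time 7
(row=2, col=2): c = 0.0860 + -0.0267i → escape time 7
(row=2, col=3): c = 0.2640 + -0.0267i → escape time 7
(row=2, col=4): c = 0.4420 + -0.0267i → escape time 6
(row=2, col=5): c = 0.6200 + -0.0267i → escape time 4
(row=3, col=0): c = -0.2700 + -0.3200i → escape time 7
(row=3, col=1): c = -0.0920 + -0.3200i → escape time 7
(row=3, col=2): c = 0.0860 + -0.3200i → escape time 7
(row=3, col=3): c = 0.2640 + -0.3200i → escape time 7
(row=3, col=4): c = 0.4420 + -0.3200i → escape time 7
(row=3, col=5): c = 0.6200 + -0.3200i → escape time 4

Answer: 777763
777774
777764
777774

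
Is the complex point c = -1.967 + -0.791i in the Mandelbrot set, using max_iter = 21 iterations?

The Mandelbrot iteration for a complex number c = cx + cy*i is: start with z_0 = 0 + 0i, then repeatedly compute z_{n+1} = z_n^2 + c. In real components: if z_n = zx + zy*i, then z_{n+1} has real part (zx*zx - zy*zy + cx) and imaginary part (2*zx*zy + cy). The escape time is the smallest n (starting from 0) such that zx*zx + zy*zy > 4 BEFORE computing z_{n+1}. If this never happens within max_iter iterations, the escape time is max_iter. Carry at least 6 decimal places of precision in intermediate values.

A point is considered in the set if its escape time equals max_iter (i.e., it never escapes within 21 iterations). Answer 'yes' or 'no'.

Answer: no

Derivation:
z_0 = 0 + 0i, c = -1.9670 + -0.7910i
Iter 1: z = -1.9670 + -0.7910i, |z|^2 = 4.4948
Escaped at iteration 1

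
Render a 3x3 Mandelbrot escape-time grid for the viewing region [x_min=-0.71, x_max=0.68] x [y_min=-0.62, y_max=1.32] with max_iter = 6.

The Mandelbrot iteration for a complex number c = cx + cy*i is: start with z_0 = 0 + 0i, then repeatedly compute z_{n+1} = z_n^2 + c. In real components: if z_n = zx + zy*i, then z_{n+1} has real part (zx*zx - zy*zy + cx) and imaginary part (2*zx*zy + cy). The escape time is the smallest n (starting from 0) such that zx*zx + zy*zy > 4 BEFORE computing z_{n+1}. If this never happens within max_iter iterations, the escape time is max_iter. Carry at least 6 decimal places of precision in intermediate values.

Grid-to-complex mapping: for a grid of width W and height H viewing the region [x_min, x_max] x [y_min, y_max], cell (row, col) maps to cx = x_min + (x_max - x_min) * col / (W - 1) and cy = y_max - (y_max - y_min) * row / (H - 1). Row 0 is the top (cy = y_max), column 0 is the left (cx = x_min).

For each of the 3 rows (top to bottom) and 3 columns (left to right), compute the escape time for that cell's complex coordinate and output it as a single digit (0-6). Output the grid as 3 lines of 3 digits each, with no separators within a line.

Answer: 222
663
663

Derivation:
(row=0, col=0): c = -0.7100 + 1.3200i → escape time 2
(row=0, col=1): c = -0.0150 + 1.3200i → escape time 2
(row=0, col=2): c = 0.6800 + 1.3200i → escape time 2
(row=1, col=0): c = -0.7100 + 0.3500i → escape time 6
(row=1, col=1): c = -0.0150 + 0.3500i → escape time 6
(row=1, col=2): c = 0.6800 + 0.3500i → escape time 3
(row=2, col=0): c = -0.7100 + -0.6200i → escape time 6
(row=2, col=1): c = -0.0150 + -0.6200i → escape time 6
(row=2, col=2): c = 0.6800 + -0.6200i → escape time 3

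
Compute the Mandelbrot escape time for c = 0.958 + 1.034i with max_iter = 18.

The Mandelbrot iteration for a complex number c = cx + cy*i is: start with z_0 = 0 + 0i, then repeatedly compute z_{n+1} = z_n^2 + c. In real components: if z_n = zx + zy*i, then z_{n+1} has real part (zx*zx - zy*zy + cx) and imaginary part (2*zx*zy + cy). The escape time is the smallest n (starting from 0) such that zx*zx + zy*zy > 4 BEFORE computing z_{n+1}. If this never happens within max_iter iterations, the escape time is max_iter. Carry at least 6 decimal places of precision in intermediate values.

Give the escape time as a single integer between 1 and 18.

z_0 = 0 + 0i, c = 0.9580 + 1.0340i
Iter 1: z = 0.9580 + 1.0340i, |z|^2 = 1.9869
Iter 2: z = 0.8066 + 3.0151i, |z|^2 = 9.7417
Escaped at iteration 2

Answer: 2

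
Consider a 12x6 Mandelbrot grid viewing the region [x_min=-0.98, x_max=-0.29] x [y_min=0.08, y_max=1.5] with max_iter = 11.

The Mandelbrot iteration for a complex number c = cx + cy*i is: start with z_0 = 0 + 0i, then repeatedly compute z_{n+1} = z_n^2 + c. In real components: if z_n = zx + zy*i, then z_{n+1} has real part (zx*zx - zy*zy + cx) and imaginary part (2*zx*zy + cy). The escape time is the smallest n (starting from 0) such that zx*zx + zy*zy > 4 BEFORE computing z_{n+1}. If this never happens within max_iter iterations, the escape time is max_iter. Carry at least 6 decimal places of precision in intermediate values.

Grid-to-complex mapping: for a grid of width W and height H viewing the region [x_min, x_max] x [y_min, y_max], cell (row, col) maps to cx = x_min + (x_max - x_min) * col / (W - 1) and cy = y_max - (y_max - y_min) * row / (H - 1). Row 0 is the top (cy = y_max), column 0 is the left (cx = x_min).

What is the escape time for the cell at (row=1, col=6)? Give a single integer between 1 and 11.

z_0 = 0 + 0i, c = -0.6036 + 1.2160i
Iter 1: z = -0.6036 + 1.2160i, |z|^2 = 1.8430
Iter 2: z = -1.7179 + -0.2520i, |z|^2 = 3.0148
Iter 3: z = 2.2841 + 2.0820i, |z|^2 = 9.5516
Escaped at iteration 3

Answer: 3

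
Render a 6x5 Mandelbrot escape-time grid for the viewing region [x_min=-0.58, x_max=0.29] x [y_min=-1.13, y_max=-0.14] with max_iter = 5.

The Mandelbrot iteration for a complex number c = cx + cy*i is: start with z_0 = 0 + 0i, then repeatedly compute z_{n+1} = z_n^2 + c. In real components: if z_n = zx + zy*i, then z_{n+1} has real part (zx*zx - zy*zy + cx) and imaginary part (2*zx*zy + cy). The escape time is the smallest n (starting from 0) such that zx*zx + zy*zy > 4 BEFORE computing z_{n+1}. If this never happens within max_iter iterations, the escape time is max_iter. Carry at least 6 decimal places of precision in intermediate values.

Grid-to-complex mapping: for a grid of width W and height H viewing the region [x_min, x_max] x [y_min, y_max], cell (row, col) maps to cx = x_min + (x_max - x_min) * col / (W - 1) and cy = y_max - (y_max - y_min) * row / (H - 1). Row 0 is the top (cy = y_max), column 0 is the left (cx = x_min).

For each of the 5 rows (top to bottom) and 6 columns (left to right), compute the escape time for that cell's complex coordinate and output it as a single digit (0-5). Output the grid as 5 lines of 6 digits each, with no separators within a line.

Answer: 555555
555555
555555
455554
345432

Derivation:
(row=0, col=0): c = -0.5800 + -0.1400i → escape time 5
(row=0, col=1): c = -0.4060 + -0.1400i → escape time 5
(row=0, col=2): c = -0.2320 + -0.1400i → escape time 5
(row=0, col=3): c = -0.0580 + -0.1400i → escape time 5
(row=0, col=4): c = 0.1160 + -0.1400i → escape time 5
(row=0, col=5): c = 0.2900 + -0.1400i → escape time 5
(row=1, col=0): c = -0.5800 + -0.3875i → escape time 5
(row=1, col=1): c = -0.4060 + -0.3875i → escape time 5
(row=1, col=2): c = -0.2320 + -0.3875i → escape time 5
(row=1, col=3): c = -0.0580 + -0.3875i → escape time 5
(row=1, col=4): c = 0.1160 + -0.3875i → escape time 5
(row=1, col=5): c = 0.2900 + -0.3875i → escape time 5
(row=2, col=0): c = -0.5800 + -0.6350i → escape time 5
(row=2, col=1): c = -0.4060 + -0.6350i → escape time 5
(row=2, col=2): c = -0.2320 + -0.6350i → escape time 5
(row=2, col=3): c = -0.0580 + -0.6350i → escape time 5
(row=2, col=4): c = 0.1160 + -0.6350i → escape time 5
(row=2, col=5): c = 0.2900 + -0.6350i → escape time 5
(row=3, col=0): c = -0.5800 + -0.8825i → escape time 4
(row=3, col=1): c = -0.4060 + -0.8825i → escape time 5
(row=3, col=2): c = -0.2320 + -0.8825i → escape time 5
(row=3, col=3): c = -0.0580 + -0.8825i → escape time 5
(row=3, col=4): c = 0.1160 + -0.8825i → escape time 5
(row=3, col=5): c = 0.2900 + -0.8825i → escape time 4
(row=4, col=0): c = -0.5800 + -1.1300i → escape time 3
(row=4, col=1): c = -0.4060 + -1.1300i → escape time 4
(row=4, col=2): c = -0.2320 + -1.1300i → escape time 5
(row=4, col=3): c = -0.0580 + -1.1300i → escape time 4
(row=4, col=4): c = 0.1160 + -1.1300i → escape time 3
(row=4, col=5): c = 0.2900 + -1.1300i → escape time 2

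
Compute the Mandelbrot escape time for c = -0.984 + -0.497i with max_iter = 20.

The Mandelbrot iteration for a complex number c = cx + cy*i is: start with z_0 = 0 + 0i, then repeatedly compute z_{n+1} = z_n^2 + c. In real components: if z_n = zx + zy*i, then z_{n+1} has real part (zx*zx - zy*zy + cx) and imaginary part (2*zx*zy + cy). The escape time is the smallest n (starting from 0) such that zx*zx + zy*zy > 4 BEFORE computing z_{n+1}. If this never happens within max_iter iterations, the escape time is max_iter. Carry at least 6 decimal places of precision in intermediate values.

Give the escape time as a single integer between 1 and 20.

Answer: 5

Derivation:
z_0 = 0 + 0i, c = -0.9840 + -0.4970i
Iter 1: z = -0.9840 + -0.4970i, |z|^2 = 1.2153
Iter 2: z = -0.2628 + 0.4811i, |z|^2 = 0.3005
Iter 3: z = -1.1464 + -0.7498i, |z|^2 = 1.8765
Iter 4: z = -0.2320 + 1.2222i, |z|^2 = 1.5476
Iter 5: z = -2.4240 + -1.0640i, |z|^2 = 7.0078
Escaped at iteration 5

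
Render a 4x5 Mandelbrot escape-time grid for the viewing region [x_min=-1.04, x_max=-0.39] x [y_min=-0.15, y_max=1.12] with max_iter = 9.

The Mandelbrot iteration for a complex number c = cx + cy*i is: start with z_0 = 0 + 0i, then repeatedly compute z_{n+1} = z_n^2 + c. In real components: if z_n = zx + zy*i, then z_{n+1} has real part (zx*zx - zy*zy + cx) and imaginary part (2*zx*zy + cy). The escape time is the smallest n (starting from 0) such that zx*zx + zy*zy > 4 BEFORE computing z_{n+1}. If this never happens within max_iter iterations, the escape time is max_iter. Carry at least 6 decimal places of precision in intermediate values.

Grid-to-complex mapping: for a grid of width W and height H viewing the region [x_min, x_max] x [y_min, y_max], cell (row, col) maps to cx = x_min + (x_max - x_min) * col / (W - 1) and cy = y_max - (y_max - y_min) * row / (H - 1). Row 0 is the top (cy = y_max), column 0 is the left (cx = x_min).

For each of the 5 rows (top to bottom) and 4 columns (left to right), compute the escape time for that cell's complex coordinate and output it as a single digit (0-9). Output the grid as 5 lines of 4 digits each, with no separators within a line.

(row=0, col=0): c = -1.0400 + 1.1200i → escape time 3
(row=0, col=1): c = -0.8233 + 1.1200i → escape time 3
(row=0, col=2): c = -0.6067 + 1.1200i → escape time 3
(row=0, col=3): c = -0.3900 + 1.1200i → escape time 4
(row=1, col=0): c = -1.0400 + 0.8025i → escape time 3
(row=1, col=1): c = -0.8233 + 0.8025i → escape time 4
(row=1, col=2): c = -0.6067 + 0.8025i → escape time 4
(row=1, col=3): c = -0.3900 + 0.8025i → escape time 6
(row=2, col=0): c = -1.0400 + 0.4850i → escape time 5
(row=2, col=1): c = -0.8233 + 0.4850i → escape time 6
(row=2, col=2): c = -0.6067 + 0.4850i → escape time 9
(row=2, col=3): c = -0.3900 + 0.4850i → escape time 9
(row=3, col=0): c = -1.0400 + 0.1675i → escape time 9
(row=3, col=1): c = -0.8233 + 0.1675i → escape time 9
(row=3, col=2): c = -0.6067 + 0.1675i → escape time 9
(row=3, col=3): c = -0.3900 + 0.1675i → escape time 9
(row=4, col=0): c = -1.0400 + -0.1500i → escape time 9
(row=4, col=1): c = -0.8233 + -0.1500i → escape time 9
(row=4, col=2): c = -0.6067 + -0.1500i → escape time 9
(row=4, col=3): c = -0.3900 + -0.1500i → escape time 9

Answer: 3334
3446
5699
9999
9999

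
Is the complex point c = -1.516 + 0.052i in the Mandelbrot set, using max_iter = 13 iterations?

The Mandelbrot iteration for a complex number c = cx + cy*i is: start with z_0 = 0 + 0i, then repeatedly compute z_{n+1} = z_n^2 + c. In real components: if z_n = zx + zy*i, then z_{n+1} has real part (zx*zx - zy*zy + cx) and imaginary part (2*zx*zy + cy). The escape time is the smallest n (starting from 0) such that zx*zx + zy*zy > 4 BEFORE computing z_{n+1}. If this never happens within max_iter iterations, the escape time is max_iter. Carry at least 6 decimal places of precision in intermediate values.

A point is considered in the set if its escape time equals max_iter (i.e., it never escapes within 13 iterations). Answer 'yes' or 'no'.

z_0 = 0 + 0i, c = -1.5160 + 0.0520i
Iter 1: z = -1.5160 + 0.0520i, |z|^2 = 2.3010
Iter 2: z = 0.7796 + -0.1057i, |z|^2 = 0.6189
Iter 3: z = -0.9195 + -0.1127i, |z|^2 = 0.8581
Iter 4: z = -0.6833 + 0.2593i, |z|^2 = 0.5341
Iter 5: z = -1.1164 + -0.3024i, |z|^2 = 1.3377
Iter 6: z = -0.3612 + 0.7271i, |z|^2 = 0.6592
Iter 7: z = -1.9143 + -0.4733i, |z|^2 = 3.8885
Iter 8: z = 1.9245 + 1.8640i, |z|^2 = 7.1780
Escaped at iteration 8

Answer: no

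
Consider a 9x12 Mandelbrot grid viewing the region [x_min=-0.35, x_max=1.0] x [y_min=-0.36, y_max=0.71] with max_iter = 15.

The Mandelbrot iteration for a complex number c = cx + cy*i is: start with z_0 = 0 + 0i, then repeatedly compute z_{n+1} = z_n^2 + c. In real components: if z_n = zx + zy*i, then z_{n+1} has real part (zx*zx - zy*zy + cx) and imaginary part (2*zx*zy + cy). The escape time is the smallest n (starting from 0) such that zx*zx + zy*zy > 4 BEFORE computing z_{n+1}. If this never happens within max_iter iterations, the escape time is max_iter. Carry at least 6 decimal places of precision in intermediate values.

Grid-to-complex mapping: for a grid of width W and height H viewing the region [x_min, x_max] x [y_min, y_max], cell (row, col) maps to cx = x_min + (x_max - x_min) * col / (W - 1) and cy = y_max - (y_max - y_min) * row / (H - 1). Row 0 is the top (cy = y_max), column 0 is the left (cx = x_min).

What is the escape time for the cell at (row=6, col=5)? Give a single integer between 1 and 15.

Answer: 5

Derivation:
z_0 = 0 + 0i, c = 0.4938 + 0.1264i
Iter 1: z = 0.4938 + 0.1264i, |z|^2 = 0.2598
Iter 2: z = 0.7216 + 0.2511i, |z|^2 = 0.5837
Iter 3: z = 0.9513 + 0.4888i, |z|^2 = 1.1440
Iter 4: z = 1.1599 + 1.0564i, |z|^2 = 2.4613
Iter 5: z = 0.7231 + 2.5769i, |z|^2 = 7.1634
Escaped at iteration 5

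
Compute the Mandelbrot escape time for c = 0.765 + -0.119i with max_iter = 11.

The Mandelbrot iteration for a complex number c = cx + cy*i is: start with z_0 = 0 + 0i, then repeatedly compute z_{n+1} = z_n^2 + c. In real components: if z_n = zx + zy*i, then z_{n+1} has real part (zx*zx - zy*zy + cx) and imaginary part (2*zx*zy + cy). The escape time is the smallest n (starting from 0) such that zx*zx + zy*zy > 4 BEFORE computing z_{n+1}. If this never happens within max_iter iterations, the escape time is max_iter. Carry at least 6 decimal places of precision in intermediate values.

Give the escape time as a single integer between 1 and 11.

Answer: 3

Derivation:
z_0 = 0 + 0i, c = 0.7650 + -0.1190i
Iter 1: z = 0.7650 + -0.1190i, |z|^2 = 0.5994
Iter 2: z = 1.3361 + -0.3011i, |z|^2 = 1.8757
Iter 3: z = 2.4594 + -0.9235i, |z|^2 = 6.9016
Escaped at iteration 3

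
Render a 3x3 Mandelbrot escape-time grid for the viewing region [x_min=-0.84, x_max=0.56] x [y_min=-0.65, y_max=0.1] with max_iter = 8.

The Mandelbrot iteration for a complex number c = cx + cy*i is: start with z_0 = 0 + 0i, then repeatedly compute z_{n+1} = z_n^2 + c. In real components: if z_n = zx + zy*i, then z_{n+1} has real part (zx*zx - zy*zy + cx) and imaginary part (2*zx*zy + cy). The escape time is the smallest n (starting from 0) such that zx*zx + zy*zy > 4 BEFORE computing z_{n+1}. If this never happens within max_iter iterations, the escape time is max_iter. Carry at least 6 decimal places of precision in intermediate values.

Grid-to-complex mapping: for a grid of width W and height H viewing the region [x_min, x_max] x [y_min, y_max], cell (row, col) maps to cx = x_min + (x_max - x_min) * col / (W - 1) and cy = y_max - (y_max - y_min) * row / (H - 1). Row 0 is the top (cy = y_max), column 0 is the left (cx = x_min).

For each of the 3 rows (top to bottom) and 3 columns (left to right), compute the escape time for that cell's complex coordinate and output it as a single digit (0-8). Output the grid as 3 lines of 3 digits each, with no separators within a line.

(row=0, col=0): c = -0.8400 + 0.1000i → escape time 8
(row=0, col=1): c = -0.1400 + 0.1000i → escape time 8
(row=0, col=2): c = 0.5600 + 0.1000i → escape time 4
(row=1, col=0): c = -0.8400 + -0.2750i → escape time 8
(row=1, col=1): c = -0.1400 + -0.2750i → escape time 8
(row=1, col=2): c = 0.5600 + -0.2750i → escape time 4
(row=2, col=0): c = -0.8400 + -0.6500i → escape time 5
(row=2, col=1): c = -0.1400 + -0.6500i → escape time 8
(row=2, col=2): c = 0.5600 + -0.6500i → escape time 3

Answer: 884
884
583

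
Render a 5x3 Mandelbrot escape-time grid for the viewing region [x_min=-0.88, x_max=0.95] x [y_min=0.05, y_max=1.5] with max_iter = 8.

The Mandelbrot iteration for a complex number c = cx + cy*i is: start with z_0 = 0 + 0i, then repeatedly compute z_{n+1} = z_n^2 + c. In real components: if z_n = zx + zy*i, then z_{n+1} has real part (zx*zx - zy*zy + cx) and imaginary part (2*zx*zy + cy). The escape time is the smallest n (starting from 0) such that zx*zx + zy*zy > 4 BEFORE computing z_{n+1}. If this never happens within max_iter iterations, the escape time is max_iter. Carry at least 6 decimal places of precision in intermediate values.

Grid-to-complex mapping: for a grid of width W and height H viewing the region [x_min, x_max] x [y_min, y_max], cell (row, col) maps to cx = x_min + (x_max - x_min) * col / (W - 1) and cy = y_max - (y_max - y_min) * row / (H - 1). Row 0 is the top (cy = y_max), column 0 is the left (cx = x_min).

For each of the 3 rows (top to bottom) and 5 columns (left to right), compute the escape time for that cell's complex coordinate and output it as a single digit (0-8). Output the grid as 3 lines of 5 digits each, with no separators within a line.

Answer: 22222
46832
88853

Derivation:
(row=0, col=0): c = -0.8800 + 1.5000i → escape time 2
(row=0, col=1): c = -0.4225 + 1.5000i → escape time 2
(row=0, col=2): c = 0.0350 + 1.5000i → escape time 2
(row=0, col=3): c = 0.4925 + 1.5000i → escape time 2
(row=0, col=4): c = 0.9500 + 1.5000i → escape time 2
(row=1, col=0): c = -0.8800 + 0.7750i → escape time 4
(row=1, col=1): c = -0.4225 + 0.7750i → escape time 6
(row=1, col=2): c = 0.0350 + 0.7750i → escape time 8
(row=1, col=3): c = 0.4925 + 0.7750i → escape time 3
(row=1, col=4): c = 0.9500 + 0.7750i → escape time 2
(row=2, col=0): c = -0.8800 + 0.0500i → escape time 8
(row=2, col=1): c = -0.4225 + 0.0500i → escape time 8
(row=2, col=2): c = 0.0350 + 0.0500i → escape time 8
(row=2, col=3): c = 0.4925 + 0.0500i → escape time 5
(row=2, col=4): c = 0.9500 + 0.0500i → escape time 3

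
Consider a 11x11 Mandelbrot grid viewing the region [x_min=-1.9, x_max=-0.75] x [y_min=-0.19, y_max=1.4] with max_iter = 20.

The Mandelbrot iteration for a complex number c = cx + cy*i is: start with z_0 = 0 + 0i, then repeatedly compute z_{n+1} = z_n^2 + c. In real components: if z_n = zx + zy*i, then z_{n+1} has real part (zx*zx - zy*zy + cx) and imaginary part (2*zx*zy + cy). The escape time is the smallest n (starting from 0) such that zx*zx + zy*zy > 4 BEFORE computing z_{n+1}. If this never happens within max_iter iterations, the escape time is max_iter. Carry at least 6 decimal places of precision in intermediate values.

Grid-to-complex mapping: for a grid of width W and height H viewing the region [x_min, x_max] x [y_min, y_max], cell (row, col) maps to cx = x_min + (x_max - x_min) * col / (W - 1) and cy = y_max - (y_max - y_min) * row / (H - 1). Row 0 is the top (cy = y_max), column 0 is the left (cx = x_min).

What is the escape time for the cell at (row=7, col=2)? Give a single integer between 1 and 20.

Answer: 4

Derivation:
z_0 = 0 + 0i, c = -1.6700 + 0.2870i
Iter 1: z = -1.6700 + 0.2870i, |z|^2 = 2.8713
Iter 2: z = 1.0365 + -0.6716i, |z|^2 = 1.5254
Iter 3: z = -1.0466 + -1.1052i, |z|^2 = 2.3169
Iter 4: z = -1.7961 + 2.6005i, |z|^2 = 9.9887
Escaped at iteration 4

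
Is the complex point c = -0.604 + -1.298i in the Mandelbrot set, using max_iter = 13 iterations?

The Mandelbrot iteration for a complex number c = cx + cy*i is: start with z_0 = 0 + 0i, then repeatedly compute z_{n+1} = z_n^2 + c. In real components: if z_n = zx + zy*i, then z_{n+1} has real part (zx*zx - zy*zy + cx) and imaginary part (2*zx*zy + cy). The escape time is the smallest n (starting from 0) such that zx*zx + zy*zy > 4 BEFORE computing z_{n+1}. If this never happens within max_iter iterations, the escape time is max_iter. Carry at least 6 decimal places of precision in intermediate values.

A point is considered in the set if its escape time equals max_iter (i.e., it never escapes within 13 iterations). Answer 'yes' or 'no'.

Answer: no

Derivation:
z_0 = 0 + 0i, c = -0.6040 + -1.2980i
Iter 1: z = -0.6040 + -1.2980i, |z|^2 = 2.0496
Iter 2: z = -1.9240 + 0.2700i, |z|^2 = 3.7746
Iter 3: z = 3.0248 + -2.3369i, |z|^2 = 14.6107
Escaped at iteration 3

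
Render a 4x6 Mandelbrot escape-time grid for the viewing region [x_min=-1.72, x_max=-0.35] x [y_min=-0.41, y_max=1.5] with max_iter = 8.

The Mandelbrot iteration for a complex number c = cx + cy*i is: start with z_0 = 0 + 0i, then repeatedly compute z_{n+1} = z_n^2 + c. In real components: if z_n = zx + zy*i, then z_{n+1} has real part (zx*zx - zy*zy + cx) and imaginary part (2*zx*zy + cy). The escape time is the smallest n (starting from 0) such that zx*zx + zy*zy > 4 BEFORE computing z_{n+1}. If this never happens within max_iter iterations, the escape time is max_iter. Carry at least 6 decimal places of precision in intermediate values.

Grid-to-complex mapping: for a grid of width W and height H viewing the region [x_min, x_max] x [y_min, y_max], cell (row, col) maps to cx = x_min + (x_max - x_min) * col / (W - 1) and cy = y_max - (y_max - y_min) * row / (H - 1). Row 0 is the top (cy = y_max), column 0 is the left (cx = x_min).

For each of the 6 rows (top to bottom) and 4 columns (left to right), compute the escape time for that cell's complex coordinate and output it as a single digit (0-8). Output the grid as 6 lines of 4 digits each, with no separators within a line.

Answer: 1222
1334
3348
4888
8888
3878

Derivation:
(row=0, col=0): c = -1.7200 + 1.5000i → escape time 1
(row=0, col=1): c = -1.2633 + 1.5000i → escape time 2
(row=0, col=2): c = -0.8067 + 1.5000i → escape time 2
(row=0, col=3): c = -0.3500 + 1.5000i → escape time 2
(row=1, col=0): c = -1.7200 + 1.1180i → escape time 1
(row=1, col=1): c = -1.2633 + 1.1180i → escape time 3
(row=1, col=2): c = -0.8067 + 1.1180i → escape time 3
(row=1, col=3): c = -0.3500 + 1.1180i → escape time 4
(row=2, col=0): c = -1.7200 + 0.7360i → escape time 3
(row=2, col=1): c = -1.2633 + 0.7360i → escape time 3
(row=2, col=2): c = -0.8067 + 0.7360i → escape time 4
(row=2, col=3): c = -0.3500 + 0.7360i → escape time 8
(row=3, col=0): c = -1.7200 + 0.3540i → escape time 4
(row=3, col=1): c = -1.2633 + 0.3540i → escape time 8
(row=3, col=2): c = -0.8067 + 0.3540i → escape time 8
(row=3, col=3): c = -0.3500 + 0.3540i → escape time 8
(row=4, col=0): c = -1.7200 + -0.0280i → escape time 8
(row=4, col=1): c = -1.2633 + -0.0280i → escape time 8
(row=4, col=2): c = -0.8067 + -0.0280i → escape time 8
(row=4, col=3): c = -0.3500 + -0.0280i → escape time 8
(row=5, col=0): c = -1.7200 + -0.4100i → escape time 3
(row=5, col=1): c = -1.2633 + -0.4100i → escape time 8
(row=5, col=2): c = -0.8067 + -0.4100i → escape time 7
(row=5, col=3): c = -0.3500 + -0.4100i → escape time 8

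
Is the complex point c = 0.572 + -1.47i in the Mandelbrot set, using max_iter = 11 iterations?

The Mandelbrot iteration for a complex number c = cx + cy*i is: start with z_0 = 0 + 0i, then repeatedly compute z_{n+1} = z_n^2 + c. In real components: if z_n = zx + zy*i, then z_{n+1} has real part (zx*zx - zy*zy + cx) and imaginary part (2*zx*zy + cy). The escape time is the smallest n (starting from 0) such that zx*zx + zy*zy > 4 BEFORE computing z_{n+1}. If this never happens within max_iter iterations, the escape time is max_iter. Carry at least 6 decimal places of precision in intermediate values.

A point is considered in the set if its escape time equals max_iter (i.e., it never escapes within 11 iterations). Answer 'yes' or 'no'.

z_0 = 0 + 0i, c = 0.5720 + -1.4700i
Iter 1: z = 0.5720 + -1.4700i, |z|^2 = 2.4881
Iter 2: z = -1.2617 + -3.1517i, |z|^2 = 11.5250
Escaped at iteration 2

Answer: no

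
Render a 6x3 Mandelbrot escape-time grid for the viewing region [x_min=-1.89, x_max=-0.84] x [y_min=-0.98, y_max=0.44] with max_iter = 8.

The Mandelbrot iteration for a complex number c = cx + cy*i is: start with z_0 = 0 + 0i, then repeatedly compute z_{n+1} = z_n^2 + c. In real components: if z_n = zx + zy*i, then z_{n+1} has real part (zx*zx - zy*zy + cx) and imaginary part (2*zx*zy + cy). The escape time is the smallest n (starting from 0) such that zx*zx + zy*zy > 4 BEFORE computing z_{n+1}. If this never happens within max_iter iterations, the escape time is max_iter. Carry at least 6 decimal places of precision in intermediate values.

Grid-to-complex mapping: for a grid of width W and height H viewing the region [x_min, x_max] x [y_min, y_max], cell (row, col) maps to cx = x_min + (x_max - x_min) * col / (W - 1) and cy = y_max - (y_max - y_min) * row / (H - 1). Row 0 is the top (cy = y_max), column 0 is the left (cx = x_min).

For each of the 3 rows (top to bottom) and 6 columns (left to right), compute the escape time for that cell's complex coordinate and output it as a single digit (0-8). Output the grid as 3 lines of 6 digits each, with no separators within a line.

(row=0, col=0): c = -1.8900 + 0.4400i → escape time 3
(row=0, col=1): c = -1.6800 + 0.4400i → escape time 3
(row=0, col=2): c = -1.4700 + 0.4400i → escape time 4
(row=0, col=3): c = -1.2600 + 0.4400i → escape time 7
(row=0, col=4): c = -1.0500 + 0.4400i → escape time 5
(row=0, col=5): c = -0.8400 + 0.4400i → escape time 6
(row=1, col=0): c = -1.8900 + -0.2700i → escape time 3
(row=1, col=1): c = -1.6800 + -0.2700i → escape time 4
(row=1, col=2): c = -1.4700 + -0.2700i → escape time 5
(row=1, col=3): c = -1.2600 + -0.2700i → escape time 8
(row=1, col=4): c = -1.0500 + -0.2700i → escape time 8
(row=1, col=5): c = -0.8400 + -0.2700i → escape time 8
(row=2, col=0): c = -1.8900 + -0.9800i → escape time 1
(row=2, col=1): c = -1.6800 + -0.9800i → escape time 2
(row=2, col=2): c = -1.4700 + -0.9800i → escape time 3
(row=2, col=3): c = -1.2600 + -0.9800i → escape time 3
(row=2, col=4): c = -1.0500 + -0.9800i → escape time 3
(row=2, col=5): c = -0.8400 + -0.9800i → escape time 3

Answer: 334756
345888
123333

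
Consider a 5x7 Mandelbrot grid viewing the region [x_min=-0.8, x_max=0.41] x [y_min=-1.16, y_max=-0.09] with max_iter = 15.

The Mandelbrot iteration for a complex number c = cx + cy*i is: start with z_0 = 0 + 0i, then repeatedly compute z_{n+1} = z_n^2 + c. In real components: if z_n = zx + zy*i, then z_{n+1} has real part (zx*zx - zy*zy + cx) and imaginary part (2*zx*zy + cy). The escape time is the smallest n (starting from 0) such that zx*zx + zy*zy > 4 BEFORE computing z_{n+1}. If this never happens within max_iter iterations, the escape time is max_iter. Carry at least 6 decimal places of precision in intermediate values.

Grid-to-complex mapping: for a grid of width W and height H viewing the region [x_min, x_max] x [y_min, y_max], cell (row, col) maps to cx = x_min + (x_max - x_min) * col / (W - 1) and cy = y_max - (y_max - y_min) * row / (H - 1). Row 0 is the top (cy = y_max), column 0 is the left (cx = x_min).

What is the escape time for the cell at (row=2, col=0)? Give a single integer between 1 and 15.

Answer: 7

Derivation:
z_0 = 0 + 0i, c = -0.8000 + -0.4467i
Iter 1: z = -0.8000 + -0.4467i, |z|^2 = 0.8395
Iter 2: z = -0.3595 + 0.2680i, |z|^2 = 0.2011
Iter 3: z = -0.7426 + -0.6394i, |z|^2 = 0.9602
Iter 4: z = -0.6574 + 0.5029i, |z|^2 = 0.6850
Iter 5: z = -0.6208 + -1.1078i, |z|^2 = 1.6126
Iter 6: z = -1.6419 + 0.9287i, |z|^2 = 3.5585
Iter 7: z = 1.0334 + -3.4965i, |z|^2 = 13.2936
Escaped at iteration 7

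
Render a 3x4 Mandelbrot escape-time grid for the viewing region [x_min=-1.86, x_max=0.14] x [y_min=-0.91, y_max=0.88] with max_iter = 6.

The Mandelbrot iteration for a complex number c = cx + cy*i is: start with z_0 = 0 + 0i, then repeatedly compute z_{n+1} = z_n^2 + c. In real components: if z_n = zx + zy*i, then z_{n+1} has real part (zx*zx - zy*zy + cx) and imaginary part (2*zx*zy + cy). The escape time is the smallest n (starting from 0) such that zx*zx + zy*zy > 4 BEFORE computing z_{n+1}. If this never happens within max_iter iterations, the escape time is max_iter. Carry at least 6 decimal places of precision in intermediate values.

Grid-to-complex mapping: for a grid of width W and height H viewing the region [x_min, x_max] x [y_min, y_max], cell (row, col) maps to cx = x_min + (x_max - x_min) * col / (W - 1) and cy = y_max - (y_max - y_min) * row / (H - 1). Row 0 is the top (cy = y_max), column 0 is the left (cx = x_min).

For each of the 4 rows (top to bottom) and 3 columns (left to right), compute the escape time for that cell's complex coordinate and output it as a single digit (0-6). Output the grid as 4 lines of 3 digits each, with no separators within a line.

Answer: 135
366
366
135

Derivation:
(row=0, col=0): c = -1.8600 + 0.8800i → escape time 1
(row=0, col=1): c = -0.8600 + 0.8800i → escape time 3
(row=0, col=2): c = 0.1400 + 0.8800i → escape time 5
(row=1, col=0): c = -1.8600 + 0.2833i → escape time 3
(row=1, col=1): c = -0.8600 + 0.2833i → escape time 6
(row=1, col=2): c = 0.1400 + 0.2833i → escape time 6
(row=2, col=0): c = -1.8600 + -0.3133i → escape time 3
(row=2, col=1): c = -0.8600 + -0.3133i → escape time 6
(row=2, col=2): c = 0.1400 + -0.3133i → escape time 6
(row=3, col=0): c = -1.8600 + -0.9100i → escape time 1
(row=3, col=1): c = -0.8600 + -0.9100i → escape time 3
(row=3, col=2): c = 0.1400 + -0.9100i → escape time 5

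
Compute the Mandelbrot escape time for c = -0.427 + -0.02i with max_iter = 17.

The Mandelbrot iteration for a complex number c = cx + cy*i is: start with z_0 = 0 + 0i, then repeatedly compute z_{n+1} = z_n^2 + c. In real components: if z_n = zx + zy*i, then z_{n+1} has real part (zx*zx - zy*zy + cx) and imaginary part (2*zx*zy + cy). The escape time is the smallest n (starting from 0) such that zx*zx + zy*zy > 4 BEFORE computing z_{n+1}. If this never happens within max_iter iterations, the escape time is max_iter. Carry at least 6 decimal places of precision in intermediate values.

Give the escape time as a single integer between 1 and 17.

z_0 = 0 + 0i, c = -0.4270 + -0.0200i
Iter 1: z = -0.4270 + -0.0200i, |z|^2 = 0.1827
Iter 2: z = -0.2451 + -0.0029i, |z|^2 = 0.0601
Iter 3: z = -0.3669 + -0.0186i, |z|^2 = 0.1350
Iter 4: z = -0.2927 + -0.0064i, |z|^2 = 0.0857
Iter 5: z = -0.3414 + -0.0163i, |z|^2 = 0.1168
Iter 6: z = -0.3107 + -0.0089i, |z|^2 = 0.0966
Iter 7: z = -0.3305 + -0.0145i, |z|^2 = 0.1095
Iter 8: z = -0.3180 + -0.0104i, |z|^2 = 0.1012
Iter 9: z = -0.3260 + -0.0134i, |z|^2 = 0.1065
Iter 10: z = -0.3209 + -0.0113i, |z|^2 = 0.1031
Iter 11: z = -0.3242 + -0.0128i, |z|^2 = 0.1052
Iter 12: z = -0.3221 + -0.0117i, |z|^2 = 0.1039
Iter 13: z = -0.3234 + -0.0124i, |z|^2 = 0.1047
Iter 14: z = -0.3226 + -0.0120i, |z|^2 = 0.1042
Iter 15: z = -0.3231 + -0.0123i, |z|^2 = 0.1045
Iter 16: z = -0.3228 + -0.0121i, |z|^2 = 0.1043

Answer: 17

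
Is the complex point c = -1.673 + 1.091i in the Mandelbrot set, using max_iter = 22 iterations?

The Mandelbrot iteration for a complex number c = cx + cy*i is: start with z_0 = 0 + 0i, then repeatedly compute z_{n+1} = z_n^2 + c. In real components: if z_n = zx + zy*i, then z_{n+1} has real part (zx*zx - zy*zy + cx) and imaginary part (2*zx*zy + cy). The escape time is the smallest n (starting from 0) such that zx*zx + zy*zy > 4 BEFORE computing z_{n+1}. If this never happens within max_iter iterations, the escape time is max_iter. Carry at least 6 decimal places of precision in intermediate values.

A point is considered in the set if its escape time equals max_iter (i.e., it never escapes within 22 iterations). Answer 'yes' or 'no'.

Answer: no

Derivation:
z_0 = 0 + 0i, c = -1.6730 + 1.0910i
Iter 1: z = -1.6730 + 1.0910i, |z|^2 = 3.9892
Iter 2: z = -0.0644 + -2.5595i, |z|^2 = 6.5551
Escaped at iteration 2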